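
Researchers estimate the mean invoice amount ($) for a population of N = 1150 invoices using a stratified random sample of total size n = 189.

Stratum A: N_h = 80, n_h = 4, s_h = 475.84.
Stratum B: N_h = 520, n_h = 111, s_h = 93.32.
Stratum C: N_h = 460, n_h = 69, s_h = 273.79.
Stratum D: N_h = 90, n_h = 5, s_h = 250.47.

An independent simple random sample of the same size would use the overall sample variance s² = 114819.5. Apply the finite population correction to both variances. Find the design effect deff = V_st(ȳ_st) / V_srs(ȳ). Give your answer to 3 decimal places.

V̂(ȳ_st) = Σ W_h² (1 − n_h/N_h) s_h²/n_h, with W_h = N_h/N and N = 1150:
  stratum A: (80/1150)²·(1 − 4/80)·475.84²/4 = 260.237
  stratum B: (520/1150)²·(1 − 111/520)·93.32²/111 = 12.617
  stratum C: (460/1150)²·(1 − 69/460)·273.79²/69 = 147.749
  stratum D: (90/1150)²·(1 − 5/90)·250.47²/5 = 72.5784
V_st = 493.182
V_srs = (1 − 189/1150)·114819.5/189 = 507.668
deff = V_st / V_srs = 493.182/507.668 = 0.9715

deff ≈ 0.971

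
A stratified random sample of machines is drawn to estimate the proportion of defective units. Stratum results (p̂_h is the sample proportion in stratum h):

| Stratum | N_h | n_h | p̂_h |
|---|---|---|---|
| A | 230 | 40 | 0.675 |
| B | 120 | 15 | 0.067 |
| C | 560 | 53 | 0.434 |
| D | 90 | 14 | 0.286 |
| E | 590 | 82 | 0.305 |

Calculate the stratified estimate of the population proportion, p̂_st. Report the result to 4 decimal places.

p̂_st ≈ 0.3849

N = 1590; stratum weights W_h = N_h/N.
p̂_st = Σ W_h p̂_h = (230·0.675 + 120·0.067 + 560·0.434 + 90·0.286 + 590·0.305)/1590 = 0.38492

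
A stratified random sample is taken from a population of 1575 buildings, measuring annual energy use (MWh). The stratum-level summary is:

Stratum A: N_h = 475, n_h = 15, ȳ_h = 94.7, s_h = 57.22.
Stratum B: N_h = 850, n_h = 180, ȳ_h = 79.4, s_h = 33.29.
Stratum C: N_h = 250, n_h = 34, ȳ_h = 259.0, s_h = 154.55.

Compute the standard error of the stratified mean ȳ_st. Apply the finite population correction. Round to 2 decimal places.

V̂(ȳ_st) = Σ W_h² (1 − n_h/N_h) s_h²/n_h, with W_h = N_h/N and N = 1575:
  stratum A: (475/1575)²·(1 − 15/475)·57.22²/15 = 19.2263
  stratum B: (850/1575)²·(1 − 180/850)·33.29²/180 = 1.41347
  stratum C: (250/1575)²·(1 − 34/250)·154.55²/34 = 15.293
V̂(ȳ_st) = 35.9327
SE(ȳ_st) = √35.9327 = 5.99439

SE(ȳ_st) ≈ 5.99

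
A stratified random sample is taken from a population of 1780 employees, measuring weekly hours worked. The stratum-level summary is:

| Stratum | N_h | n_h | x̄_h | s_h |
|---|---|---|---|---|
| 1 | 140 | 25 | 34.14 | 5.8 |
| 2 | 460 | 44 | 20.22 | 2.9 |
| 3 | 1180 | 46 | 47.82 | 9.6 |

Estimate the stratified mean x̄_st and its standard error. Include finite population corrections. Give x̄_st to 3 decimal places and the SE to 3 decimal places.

x̄_st ≈ 39.611, SE ≈ 0.930

x̄_st = Σ W_h x̄_h = (140·34.14 + 460·20.22 + 1180·47.82)/1780 = 39.61146
V̂(x̄_st) = Σ W_h² (1 − n_h/N_h) s_h²/n_h, with W_h = N_h/N and N = 1780:
  stratum 1: (140/1780)²·(1 − 25/140)·5.8²/25 = 0.00683757
  stratum 2: (460/1780)²·(1 − 44/460)·2.9²/44 = 0.011544
  stratum 3: (1180/1780)²·(1 − 46/1180)·9.6²/46 = 0.846135
V̂(x̄_st) = 0.864517
SE(x̄_st) = √0.864517 = 0.929794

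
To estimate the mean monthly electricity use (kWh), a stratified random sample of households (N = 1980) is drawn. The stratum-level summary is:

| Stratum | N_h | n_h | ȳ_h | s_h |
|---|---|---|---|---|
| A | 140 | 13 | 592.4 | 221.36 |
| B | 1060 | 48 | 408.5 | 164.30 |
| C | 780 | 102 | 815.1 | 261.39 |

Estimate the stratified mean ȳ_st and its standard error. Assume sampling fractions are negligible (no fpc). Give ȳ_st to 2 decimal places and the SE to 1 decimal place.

ȳ_st ≈ 581.68, SE ≈ 16.9

ȳ_st = Σ W_h ȳ_h = (140·592.4 + 1060·408.5 + 780·815.1)/1980 = 581.67879
V̂(ȳ_st) = Σ W_h² s_h²/n_h, with W_h = N_h/N and N = 1980:
  stratum A: (140/1980)²·221.36²/13 = 18.8443
  stratum B: (1060/1980)²·164.30²/48 = 161.182
  stratum C: (780/1980)²·261.39²/102 = 103.953
V̂(ȳ_st) = 283.979
SE(ȳ_st) = √283.979 = 16.8517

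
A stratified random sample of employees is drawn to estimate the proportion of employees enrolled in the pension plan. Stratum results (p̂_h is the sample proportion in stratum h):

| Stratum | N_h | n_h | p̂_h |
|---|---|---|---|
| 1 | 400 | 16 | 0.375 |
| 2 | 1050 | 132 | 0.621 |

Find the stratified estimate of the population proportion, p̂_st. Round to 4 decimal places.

N = 1450; stratum weights W_h = N_h/N.
p̂_st = Σ W_h p̂_h = (400·0.375 + 1050·0.621)/1450 = 0.55314

p̂_st ≈ 0.5531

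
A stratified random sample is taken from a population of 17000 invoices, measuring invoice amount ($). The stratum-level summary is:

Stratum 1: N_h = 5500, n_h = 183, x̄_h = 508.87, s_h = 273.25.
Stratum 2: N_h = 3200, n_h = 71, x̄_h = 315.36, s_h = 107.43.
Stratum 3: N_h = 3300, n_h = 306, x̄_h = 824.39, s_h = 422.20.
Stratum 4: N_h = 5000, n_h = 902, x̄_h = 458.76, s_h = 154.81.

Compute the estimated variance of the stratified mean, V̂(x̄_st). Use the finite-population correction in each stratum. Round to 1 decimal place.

V̂(x̄_st) ≈ 68.7

V̂(x̄_st) = Σ W_h² (1 − n_h/N_h) s_h²/n_h, with W_h = N_h/N and N = 17000:
  stratum 1: (5500/17000)²·(1 − 183/5500)·273.25²/183 = 41.2858
  stratum 2: (3200/17000)²·(1 − 71/3200)·107.43²/71 = 5.63184
  stratum 3: (3300/17000)²·(1 − 306/3300)·422.20²/306 = 19.9151
  stratum 4: (5000/17000)²·(1 − 902/5000)·154.81²/902 = 1.8838
V̂(x̄_st) = 68.7166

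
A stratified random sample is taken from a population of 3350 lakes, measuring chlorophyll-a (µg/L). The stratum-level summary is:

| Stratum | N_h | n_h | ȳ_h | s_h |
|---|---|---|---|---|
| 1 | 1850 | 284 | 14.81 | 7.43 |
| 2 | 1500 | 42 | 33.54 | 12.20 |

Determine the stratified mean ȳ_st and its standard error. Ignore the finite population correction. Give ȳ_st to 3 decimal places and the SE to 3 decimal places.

ȳ_st ≈ 23.197, SE ≈ 0.877

ȳ_st = Σ W_h ȳ_h = (1850·14.81 + 1500·33.54)/3350 = 23.19657
V̂(ȳ_st) = Σ W_h² s_h²/n_h, with W_h = N_h/N and N = 3350:
  stratum 1: (1850/3350)²·7.43²/284 = 0.0592807
  stratum 2: (1500/3350)²·12.20²/42 = 0.710499
V̂(ȳ_st) = 0.769779
SE(ȳ_st) = √0.769779 = 0.877371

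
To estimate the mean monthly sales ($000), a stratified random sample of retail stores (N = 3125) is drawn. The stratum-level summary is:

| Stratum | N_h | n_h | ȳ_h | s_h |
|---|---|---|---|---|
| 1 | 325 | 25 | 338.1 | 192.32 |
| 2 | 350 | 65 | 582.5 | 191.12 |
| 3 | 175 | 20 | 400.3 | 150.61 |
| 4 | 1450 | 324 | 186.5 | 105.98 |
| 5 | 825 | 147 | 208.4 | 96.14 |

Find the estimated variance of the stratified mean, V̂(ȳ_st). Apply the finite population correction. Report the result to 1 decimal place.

V̂(ȳ_st) ≈ 33.1

V̂(ȳ_st) = Σ W_h² (1 − n_h/N_h) s_h²/n_h, with W_h = N_h/N and N = 3125:
  stratum 1: (325/3125)²·(1 − 25/325)·192.32²/25 = 14.7711
  stratum 2: (350/3125)²·(1 − 65/350)·191.12²/65 = 5.74
  stratum 3: (175/3125)²·(1 − 20/175)·150.61²/20 = 3.15027
  stratum 4: (1450/3125)²·(1 − 324/1450)·105.98²/324 = 5.79574
  stratum 5: (825/3125)²·(1 − 147/825)·96.14²/147 = 3.60143
V̂(ȳ_st) = 33.0586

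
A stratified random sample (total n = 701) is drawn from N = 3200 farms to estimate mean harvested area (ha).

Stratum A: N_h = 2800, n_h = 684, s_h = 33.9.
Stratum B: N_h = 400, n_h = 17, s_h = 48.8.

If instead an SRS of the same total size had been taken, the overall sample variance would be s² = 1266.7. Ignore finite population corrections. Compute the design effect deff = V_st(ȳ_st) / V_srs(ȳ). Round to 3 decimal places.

deff ≈ 1.923

V̂(ȳ_st) = Σ W_h² s_h²/n_h, with W_h = N_h/N and N = 3200:
  stratum A: (2800/3200)²·33.9²/684 = 1.28635
  stratum B: (400/3200)²·48.8²/17 = 2.18882
V_st = 3.47517
V_srs = s²/n = 1266.7/701 = 1.80699
deff = V_st / V_srs = 3.47517/1.80699 = 1.9232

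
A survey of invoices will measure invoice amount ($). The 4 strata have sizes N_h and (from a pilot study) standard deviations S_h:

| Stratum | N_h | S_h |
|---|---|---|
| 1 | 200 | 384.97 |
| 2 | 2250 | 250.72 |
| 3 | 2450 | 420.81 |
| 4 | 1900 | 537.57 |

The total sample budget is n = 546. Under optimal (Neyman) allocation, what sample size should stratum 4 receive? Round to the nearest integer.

Neyman allocation: n_h = n · N_h S_h / Σ N_i S_i, with n = 546.
  stratum 1: N_h·S_h = 200·384.97 = 76994.00
  stratum 2: N_h·S_h = 2250·250.72 = 564120.00
  stratum 3: N_h·S_h = 2450·420.81 = 1030984.50
  stratum 4: N_h·S_h = 1900·537.57 = 1021383.00
Σ N_h S_h = 2693481.50
n for stratum 4 = 546·1021383.00/2693481.50 = 207.046 → 207

207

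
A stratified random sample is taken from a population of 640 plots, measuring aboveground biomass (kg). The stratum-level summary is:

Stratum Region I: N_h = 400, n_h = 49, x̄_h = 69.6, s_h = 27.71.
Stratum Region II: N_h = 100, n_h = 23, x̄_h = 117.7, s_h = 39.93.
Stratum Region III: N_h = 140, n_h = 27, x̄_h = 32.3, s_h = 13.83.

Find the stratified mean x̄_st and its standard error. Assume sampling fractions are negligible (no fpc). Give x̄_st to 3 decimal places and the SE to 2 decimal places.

x̄_st ≈ 68.956, SE ≈ 2.86

x̄_st = Σ W_h x̄_h = (400·69.6 + 100·117.7 + 140·32.3)/640 = 68.95625
V̂(x̄_st) = Σ W_h² s_h²/n_h, with W_h = N_h/N and N = 640:
  stratum Region I: (400/640)²·27.71²/49 = 6.12121
  stratum Region II: (100/640)²·39.93²/23 = 1.69243
  stratum Region III: (140/640)²·13.83²/27 = 0.338982
V̂(x̄_st) = 8.15262
SE(x̄_st) = √8.15262 = 2.85528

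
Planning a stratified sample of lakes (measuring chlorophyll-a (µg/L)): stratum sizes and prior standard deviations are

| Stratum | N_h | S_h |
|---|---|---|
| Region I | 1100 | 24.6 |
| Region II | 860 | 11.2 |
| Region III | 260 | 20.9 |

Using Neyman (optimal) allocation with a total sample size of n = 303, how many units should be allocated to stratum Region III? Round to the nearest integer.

Neyman allocation: n_h = n · N_h S_h / Σ N_i S_i, with n = 303.
  stratum Region I: N_h·S_h = 1100·24.6 = 27060.00
  stratum Region II: N_h·S_h = 860·11.2 = 9632.00
  stratum Region III: N_h·S_h = 260·20.9 = 5434.00
Σ N_h S_h = 42126.00
n for stratum Region III = 303·5434.00/42126.00 = 39.085 → 39

39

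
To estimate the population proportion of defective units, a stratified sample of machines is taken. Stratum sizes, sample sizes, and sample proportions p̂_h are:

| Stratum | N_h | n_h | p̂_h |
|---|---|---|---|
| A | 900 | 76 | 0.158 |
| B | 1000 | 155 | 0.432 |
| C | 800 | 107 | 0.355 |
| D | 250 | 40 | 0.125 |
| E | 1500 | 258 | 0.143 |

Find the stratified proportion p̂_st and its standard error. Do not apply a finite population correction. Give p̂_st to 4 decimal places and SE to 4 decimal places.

p̂_st ≈ 0.2481, SE ≈ 0.0169

N = 4450; stratum weights W_h = N_h/N.
p̂_st = Σ W_h p̂_h = (900·0.158 + 1000·0.432 + 800·0.355 + 250·0.125 + 1500·0.143)/4450 = 0.24808
V̂(p̂_st) = Σ W_h² p̂_h(1−p̂_h)/(n_h−1):
  stratum A: (900/4450)²·0.158·0.842/75 = 7.25559e-05
  stratum B: (1000/4450)²·0.432·0.568/154 = 8.04621e-05
  stratum C: (800/4450)²·0.355·0.645/106 = 6.98139e-05
  stratum D: (250/4450)²·0.125·0.875/39 = 8.85143e-06
  stratum E: (1500/4450)²·0.143·0.857/257 = 5.41809e-05
V̂(p̂_st) = 0.000285864; SE = √V̂ = 0.0169075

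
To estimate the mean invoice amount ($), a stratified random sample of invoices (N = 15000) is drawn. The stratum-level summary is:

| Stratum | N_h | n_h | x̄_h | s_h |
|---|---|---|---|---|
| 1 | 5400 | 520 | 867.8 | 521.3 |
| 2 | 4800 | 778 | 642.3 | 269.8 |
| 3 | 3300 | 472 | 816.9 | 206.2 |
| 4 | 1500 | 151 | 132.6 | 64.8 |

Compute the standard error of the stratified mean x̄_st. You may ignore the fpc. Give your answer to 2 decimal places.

V̂(x̄_st) = Σ W_h² s_h²/n_h, with W_h = N_h/N and N = 15000:
  stratum 1: (5400/15000)²·521.3²/520 = 67.7294
  stratum 2: (4800/15000)²·269.8²/778 = 9.58085
  stratum 3: (3300/15000)²·206.2²/472 = 4.35994
  stratum 4: (1500/15000)²·64.8²/151 = 0.278082
V̂(x̄_st) = 81.9483
SE(x̄_st) = √81.9483 = 9.05253

SE(x̄_st) ≈ 9.05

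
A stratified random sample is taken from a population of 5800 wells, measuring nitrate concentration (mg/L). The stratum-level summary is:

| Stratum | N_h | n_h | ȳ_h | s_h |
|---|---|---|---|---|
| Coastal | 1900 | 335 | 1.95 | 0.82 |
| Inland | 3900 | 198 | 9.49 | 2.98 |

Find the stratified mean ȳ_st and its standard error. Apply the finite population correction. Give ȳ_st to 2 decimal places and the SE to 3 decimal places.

ȳ_st = Σ W_h ȳ_h = (1900·1.95 + 3900·9.49)/5800 = 7.02000
V̂(ȳ_st) = Σ W_h² (1 − n_h/N_h) s_h²/n_h, with W_h = N_h/N and N = 5800:
  stratum Coastal: (1900/5800)²·(1 − 335/1900)·0.82²/335 = 0.000177417
  stratum Inland: (3900/5800)²·(1 − 198/3900)·2.98²/198 = 0.0192492
V̂(ȳ_st) = 0.0194266
SE(ȳ_st) = √0.0194266 = 0.139379

ȳ_st ≈ 7.02, SE ≈ 0.139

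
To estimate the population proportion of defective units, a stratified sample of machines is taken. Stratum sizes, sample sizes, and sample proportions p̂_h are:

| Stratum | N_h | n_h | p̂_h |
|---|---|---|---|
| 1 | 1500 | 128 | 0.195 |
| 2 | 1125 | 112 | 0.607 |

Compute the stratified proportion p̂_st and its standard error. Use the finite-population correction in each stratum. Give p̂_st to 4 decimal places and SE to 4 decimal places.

N = 2625; stratum weights W_h = N_h/N.
p̂_st = Σ W_h p̂_h = (1500·0.195 + 1125·0.607)/2625 = 0.37157
V̂(p̂_st) = Σ W_h² (1 − n_h/N_h) p̂_h(1−p̂_h)/(n_h−1):
  stratum 1: (1500/2625)²·(1 − 128/1500)·0.195·0.805/127 = 0.000369159
  stratum 2: (1125/2625)²·(1 − 112/1125)·0.607·0.393/111 = 0.000355436
V̂(p̂_st) = 0.000724595; SE = √V̂ = 0.0269183

p̂_st ≈ 0.3716, SE ≈ 0.0269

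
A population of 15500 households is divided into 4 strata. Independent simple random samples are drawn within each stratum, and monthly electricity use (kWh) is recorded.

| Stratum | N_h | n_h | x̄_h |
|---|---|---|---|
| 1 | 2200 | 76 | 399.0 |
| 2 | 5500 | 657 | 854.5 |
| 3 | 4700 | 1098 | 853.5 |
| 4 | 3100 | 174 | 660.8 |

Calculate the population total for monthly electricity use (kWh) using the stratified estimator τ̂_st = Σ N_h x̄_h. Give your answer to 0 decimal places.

τ̂_st ≈ 11637480

τ̂_st = Σ N_h x̄_h = 2200·399.0 + 5500·854.5 + 4700·853.5 + 3100·660.8 = 11637480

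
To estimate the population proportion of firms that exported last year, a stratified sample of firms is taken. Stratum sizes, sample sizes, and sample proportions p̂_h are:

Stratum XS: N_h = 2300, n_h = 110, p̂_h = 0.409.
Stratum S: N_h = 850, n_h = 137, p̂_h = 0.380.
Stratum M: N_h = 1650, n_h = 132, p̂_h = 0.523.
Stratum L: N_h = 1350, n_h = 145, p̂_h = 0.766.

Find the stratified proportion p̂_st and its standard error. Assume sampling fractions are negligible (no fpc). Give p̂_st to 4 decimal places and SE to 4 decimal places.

p̂_st ≈ 0.5139, SE ≈ 0.0232

N = 6150; stratum weights W_h = N_h/N.
p̂_st = Σ W_h p̂_h = (2300·0.409 + 850·0.380 + 1650·0.523 + 1350·0.766)/6150 = 0.51394
V̂(p̂_st) = Σ W_h² p̂_h(1−p̂_h)/(n_h−1):
  stratum XS: (2300/6150)²·0.409·0.591/109 = 0.000310163
  stratum S: (850/6150)²·0.380·0.620/136 = 3.30921e-05
  stratum M: (1650/6150)²·0.523·0.477/131 = 0.000137078
  stratum L: (1350/6150)²·0.766·0.234/144 = 5.9979e-05
V̂(p̂_st) = 0.000540312; SE = √V̂ = 0.0232446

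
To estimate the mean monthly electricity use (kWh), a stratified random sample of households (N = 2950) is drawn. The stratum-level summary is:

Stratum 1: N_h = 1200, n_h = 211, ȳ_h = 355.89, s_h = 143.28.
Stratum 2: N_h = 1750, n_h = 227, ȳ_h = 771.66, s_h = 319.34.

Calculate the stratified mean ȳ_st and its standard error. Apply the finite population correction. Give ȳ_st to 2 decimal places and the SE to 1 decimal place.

ȳ_st ≈ 602.53, SE ≈ 12.3

ȳ_st = Σ W_h ȳ_h = (1200·355.89 + 1750·771.66)/2950 = 602.53322
V̂(ȳ_st) = Σ W_h² (1 − n_h/N_h) s_h²/n_h, with W_h = N_h/N and N = 2950:
  stratum 1: (1200/2950)²·(1 − 211/1200)·143.28²/211 = 13.2685
  stratum 2: (1750/2950)²·(1 − 227/1750)·319.34²/227 = 137.586
V̂(ȳ_st) = 150.855
SE(ȳ_st) = √150.855 = 12.2823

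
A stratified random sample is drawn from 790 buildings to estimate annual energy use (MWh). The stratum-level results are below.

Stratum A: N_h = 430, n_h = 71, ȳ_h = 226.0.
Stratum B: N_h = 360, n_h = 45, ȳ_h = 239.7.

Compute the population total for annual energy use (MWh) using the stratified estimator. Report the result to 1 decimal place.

τ̂_st ≈ 183472.0

τ̂_st = Σ N_h ȳ_h = 430·226.0 + 360·239.7 = 183472.0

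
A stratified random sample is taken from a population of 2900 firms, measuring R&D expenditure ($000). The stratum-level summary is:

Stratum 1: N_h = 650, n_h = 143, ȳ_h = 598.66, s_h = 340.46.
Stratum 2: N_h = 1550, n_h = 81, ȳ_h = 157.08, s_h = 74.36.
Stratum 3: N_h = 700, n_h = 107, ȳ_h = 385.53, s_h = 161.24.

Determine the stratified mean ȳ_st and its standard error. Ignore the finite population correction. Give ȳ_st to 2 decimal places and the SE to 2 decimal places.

ȳ_st ≈ 311.20, SE ≈ 8.62

ȳ_st = Σ W_h ȳ_h = (650·598.66 + 1550·157.08 + 700·385.53)/2900 = 311.19793
V̂(ȳ_st) = Σ W_h² s_h²/n_h, with W_h = N_h/N and N = 2900:
  stratum 1: (650/2900)²·340.46²/143 = 40.7218
  stratum 2: (1550/2900)²·74.36²/81 = 19.5012
  stratum 3: (700/2900)²·161.24²/107 = 14.1567
V̂(ȳ_st) = 74.3797
SE(ȳ_st) = √74.3797 = 8.62437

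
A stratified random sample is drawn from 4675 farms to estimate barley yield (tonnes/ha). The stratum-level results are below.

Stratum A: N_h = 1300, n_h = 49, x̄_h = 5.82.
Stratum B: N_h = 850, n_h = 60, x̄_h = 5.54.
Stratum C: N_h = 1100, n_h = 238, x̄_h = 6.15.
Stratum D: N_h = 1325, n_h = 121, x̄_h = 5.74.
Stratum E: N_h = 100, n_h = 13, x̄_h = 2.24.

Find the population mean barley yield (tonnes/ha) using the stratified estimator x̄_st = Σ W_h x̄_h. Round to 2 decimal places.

N = Σ N_h = 4675. Stratum weights W_h = N_h/N.
x̄_st = (1300·5.82 + 850·5.54 + 1100·6.15 + 1325·5.74 + 100·2.24) / 4675 = 5.7475

x̄_st ≈ 5.75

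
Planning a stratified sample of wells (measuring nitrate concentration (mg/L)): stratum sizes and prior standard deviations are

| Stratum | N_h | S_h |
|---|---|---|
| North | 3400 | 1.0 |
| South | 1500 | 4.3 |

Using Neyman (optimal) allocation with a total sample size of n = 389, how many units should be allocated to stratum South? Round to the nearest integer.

Neyman allocation: n_h = n · N_h S_h / Σ N_i S_i, with n = 389.
  stratum North: N_h·S_h = 3400·1.0 = 3400.00
  stratum South: N_h·S_h = 1500·4.3 = 6450.00
Σ N_h S_h = 9850.00
n for stratum South = 389·6450.00/9850.00 = 254.726 → 255

255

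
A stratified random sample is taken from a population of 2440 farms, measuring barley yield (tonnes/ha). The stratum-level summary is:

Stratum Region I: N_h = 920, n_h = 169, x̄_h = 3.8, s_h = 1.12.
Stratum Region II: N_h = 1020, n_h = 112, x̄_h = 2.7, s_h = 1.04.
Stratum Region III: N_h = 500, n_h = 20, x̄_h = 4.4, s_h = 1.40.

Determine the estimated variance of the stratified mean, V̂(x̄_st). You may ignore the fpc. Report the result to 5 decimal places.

V̂(x̄_st) ≈ 0.00686

V̂(x̄_st) = Σ W_h² s_h²/n_h, with W_h = N_h/N and N = 2440:
  stratum Region I: (920/2440)²·1.12²/169 = 0.00105523
  stratum Region II: (1020/2440)²·1.04²/112 = 0.0016876
  stratum Region III: (500/2440)²·1.40²/20 = 0.00411516
V̂(x̄_st) = 0.00685798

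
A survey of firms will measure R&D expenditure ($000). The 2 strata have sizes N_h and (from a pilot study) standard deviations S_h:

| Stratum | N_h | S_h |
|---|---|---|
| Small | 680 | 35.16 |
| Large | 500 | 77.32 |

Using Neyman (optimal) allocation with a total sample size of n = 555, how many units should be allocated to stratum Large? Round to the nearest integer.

Neyman allocation: n_h = n · N_h S_h / Σ N_i S_i, with n = 555.
  stratum Small: N_h·S_h = 680·35.16 = 23908.80
  stratum Large: N_h·S_h = 500·77.32 = 38660.00
Σ N_h S_h = 62568.80
n for stratum Large = 555·38660.00/62568.80 = 342.923 → 343

343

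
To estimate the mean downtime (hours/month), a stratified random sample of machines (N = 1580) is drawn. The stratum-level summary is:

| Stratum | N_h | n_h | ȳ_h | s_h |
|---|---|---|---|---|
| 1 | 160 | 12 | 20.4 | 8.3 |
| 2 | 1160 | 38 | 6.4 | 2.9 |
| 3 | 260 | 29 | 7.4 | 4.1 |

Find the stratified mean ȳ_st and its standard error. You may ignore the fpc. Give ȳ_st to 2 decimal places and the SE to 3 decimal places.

ȳ_st ≈ 7.98, SE ≈ 0.440

ȳ_st = Σ W_h ȳ_h = (160·20.4 + 1160·6.4 + 260·7.4)/1580 = 7.98228
V̂(ȳ_st) = Σ W_h² s_h²/n_h, with W_h = N_h/N and N = 1580:
  stratum 1: (160/1580)²·8.3²/12 = 0.0588709
  stratum 2: (1160/1580)²·2.9²/38 = 0.119293
  stratum 3: (260/1580)²·4.1²/29 = 0.0156965
V̂(ȳ_st) = 0.19386
SE(ȳ_st) = √0.19386 = 0.440296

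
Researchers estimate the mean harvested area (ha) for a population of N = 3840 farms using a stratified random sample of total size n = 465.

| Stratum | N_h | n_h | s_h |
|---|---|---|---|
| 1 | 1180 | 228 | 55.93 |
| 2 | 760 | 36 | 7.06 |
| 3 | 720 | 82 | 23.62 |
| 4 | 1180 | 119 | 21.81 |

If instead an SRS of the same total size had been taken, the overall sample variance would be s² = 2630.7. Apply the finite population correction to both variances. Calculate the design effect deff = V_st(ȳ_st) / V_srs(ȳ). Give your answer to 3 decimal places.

deff ≈ 0.331

V̂(ȳ_st) = Σ W_h² (1 − n_h/N_h) s_h²/n_h, with W_h = N_h/N and N = 3840:
  stratum 1: (1180/3840)²·(1 − 228/1180)·55.93²/228 = 1.04523
  stratum 2: (760/3840)²·(1 − 36/760)·7.06²/36 = 0.051665
  stratum 3: (720/3840)²·(1 − 82/720)·23.62²/82 = 0.211952
  stratum 4: (1180/3840)²·(1 − 119/1180)·21.81²/119 = 0.33939
V_st = 1.64824
V_srs = (1 − 465/3840)·2630.7/465 = 4.97234
deff = V_st / V_srs = 1.64824/4.97234 = 0.3315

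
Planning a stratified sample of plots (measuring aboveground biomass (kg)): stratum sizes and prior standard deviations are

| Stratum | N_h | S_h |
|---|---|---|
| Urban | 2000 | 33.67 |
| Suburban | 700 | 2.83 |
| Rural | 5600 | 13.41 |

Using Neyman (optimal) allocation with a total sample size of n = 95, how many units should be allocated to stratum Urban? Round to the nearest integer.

Neyman allocation: n_h = n · N_h S_h / Σ N_i S_i, with n = 95.
  stratum Urban: N_h·S_h = 2000·33.67 = 67340.00
  stratum Suburban: N_h·S_h = 700·2.83 = 1981.00
  stratum Rural: N_h·S_h = 5600·13.41 = 75096.00
Σ N_h S_h = 144417.00
n for stratum Urban = 95·67340.00/144417.00 = 44.297 → 44

44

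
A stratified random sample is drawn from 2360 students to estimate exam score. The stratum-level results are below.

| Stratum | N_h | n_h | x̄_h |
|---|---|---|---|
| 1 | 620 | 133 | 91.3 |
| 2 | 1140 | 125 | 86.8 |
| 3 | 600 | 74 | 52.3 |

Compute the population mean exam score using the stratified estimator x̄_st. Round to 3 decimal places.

N = Σ N_h = 2360. Stratum weights W_h = N_h/N.
x̄_st = (620·91.3 + 1140·86.8 + 600·52.3) / 2360 = 79.21102

x̄_st ≈ 79.211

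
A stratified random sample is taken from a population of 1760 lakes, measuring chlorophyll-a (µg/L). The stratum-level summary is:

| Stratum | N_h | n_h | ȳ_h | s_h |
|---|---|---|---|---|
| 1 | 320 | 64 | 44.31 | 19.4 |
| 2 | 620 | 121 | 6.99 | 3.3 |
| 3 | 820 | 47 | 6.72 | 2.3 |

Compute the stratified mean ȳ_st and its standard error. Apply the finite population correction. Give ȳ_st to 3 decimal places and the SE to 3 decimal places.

ȳ_st = Σ W_h ȳ_h = (320·44.31 + 620·6.99 + 820·6.72)/1760 = 13.64966
V̂(ȳ_st) = Σ W_h² (1 − n_h/N_h) s_h²/n_h, with W_h = N_h/N and N = 1760:
  stratum 1: (320/1760)²·(1 − 64/320)·19.4²/64 = 0.155521
  stratum 2: (620/1760)²·(1 − 121/620)·3.3²/121 = 0.00898896
  stratum 3: (820/1760)²·(1 − 47/820)·2.3²/47 = 0.0230317
V̂(ȳ_st) = 0.187541
SE(ȳ_st) = √0.187541 = 0.43306

ȳ_st ≈ 13.650, SE ≈ 0.433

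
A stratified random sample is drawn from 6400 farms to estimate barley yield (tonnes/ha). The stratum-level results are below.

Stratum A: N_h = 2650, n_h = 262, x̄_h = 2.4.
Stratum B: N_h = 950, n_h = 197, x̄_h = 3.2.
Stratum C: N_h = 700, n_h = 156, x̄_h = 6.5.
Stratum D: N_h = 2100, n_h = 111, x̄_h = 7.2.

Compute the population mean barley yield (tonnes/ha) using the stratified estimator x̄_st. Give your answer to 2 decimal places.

N = Σ N_h = 6400. Stratum weights W_h = N_h/N.
x̄_st = (2650·2.4 + 950·3.2 + 700·6.5 + 2100·7.2) / 6400 = 4.5422

x̄_st ≈ 4.54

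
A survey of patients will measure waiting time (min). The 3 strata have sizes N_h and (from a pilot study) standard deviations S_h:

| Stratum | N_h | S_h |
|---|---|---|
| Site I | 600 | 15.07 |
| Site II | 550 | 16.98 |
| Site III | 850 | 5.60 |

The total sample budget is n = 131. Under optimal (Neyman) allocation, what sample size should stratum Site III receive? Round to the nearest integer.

Neyman allocation: n_h = n · N_h S_h / Σ N_i S_i, with n = 131.
  stratum Site I: N_h·S_h = 600·15.07 = 9042.00
  stratum Site II: N_h·S_h = 550·16.98 = 9339.00
  stratum Site III: N_h·S_h = 850·5.60 = 4760.00
Σ N_h S_h = 23141.00
n for stratum Site III = 131·4760.00/23141.00 = 26.946 → 27

27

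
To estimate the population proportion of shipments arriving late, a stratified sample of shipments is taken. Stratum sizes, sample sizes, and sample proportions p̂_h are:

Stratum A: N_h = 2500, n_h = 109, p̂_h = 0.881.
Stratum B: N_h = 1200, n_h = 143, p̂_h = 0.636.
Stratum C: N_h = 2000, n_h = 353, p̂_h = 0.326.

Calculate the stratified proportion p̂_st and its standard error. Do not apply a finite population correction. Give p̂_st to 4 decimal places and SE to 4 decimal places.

N = 5700; stratum weights W_h = N_h/N.
p̂_st = Σ W_h p̂_h = (2500·0.881 + 1200·0.636 + 2000·0.326)/5700 = 0.63468
V̂(p̂_st) = Σ W_h² p̂_h(1−p̂_h)/(n_h−1):
  stratum A: (2500/5700)²·0.881·0.119/108 = 0.000186737
  stratum B: (1200/5700)²·0.636·0.364/142 = 7.22575e-05
  stratum C: (2000/5700)²·0.326·0.674/352 = 7.68502e-05
V̂(p̂_st) = 0.000335844; SE = √V̂ = 0.0183261

p̂_st ≈ 0.6347, SE ≈ 0.0183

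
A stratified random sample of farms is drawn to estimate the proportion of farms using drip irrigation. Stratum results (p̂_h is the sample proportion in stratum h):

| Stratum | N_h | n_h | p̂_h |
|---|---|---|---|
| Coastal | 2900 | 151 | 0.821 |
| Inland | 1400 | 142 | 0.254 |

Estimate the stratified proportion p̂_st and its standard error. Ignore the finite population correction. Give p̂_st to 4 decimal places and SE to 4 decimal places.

p̂_st ≈ 0.6364, SE ≈ 0.0243

N = 4300; stratum weights W_h = N_h/N.
p̂_st = Σ W_h p̂_h = (2900·0.821 + 1400·0.254)/4300 = 0.63640
V̂(p̂_st) = Σ W_h² p̂_h(1−p̂_h)/(n_h−1):
  stratum Coastal: (2900/4300)²·0.821·0.179/150 = 0.000445619
  stratum Inland: (1400/4300)²·0.254·0.746/141 = 0.000142453
V̂(p̂_st) = 0.000588073; SE = √V̂ = 0.0242502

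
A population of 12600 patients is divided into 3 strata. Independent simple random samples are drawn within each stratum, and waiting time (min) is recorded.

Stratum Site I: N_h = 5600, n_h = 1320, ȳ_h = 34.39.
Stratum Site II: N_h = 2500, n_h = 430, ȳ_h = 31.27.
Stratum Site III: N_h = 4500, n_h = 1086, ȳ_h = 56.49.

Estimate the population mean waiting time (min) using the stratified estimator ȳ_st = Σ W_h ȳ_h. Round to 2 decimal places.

ȳ_st ≈ 41.66

N = Σ N_h = 12600. Stratum weights W_h = N_h/N.
ȳ_st = (5600·34.39 + 2500·31.27 + 4500·56.49) / 12600 = 41.6638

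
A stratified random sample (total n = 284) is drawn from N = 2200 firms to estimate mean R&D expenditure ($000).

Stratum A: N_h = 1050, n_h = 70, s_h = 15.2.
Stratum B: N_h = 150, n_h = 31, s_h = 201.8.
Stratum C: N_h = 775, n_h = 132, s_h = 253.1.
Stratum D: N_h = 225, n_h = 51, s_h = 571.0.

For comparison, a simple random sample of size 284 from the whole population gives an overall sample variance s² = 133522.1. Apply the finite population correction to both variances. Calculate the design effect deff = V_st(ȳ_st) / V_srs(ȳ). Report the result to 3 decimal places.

deff ≈ 0.262

V̂(ȳ_st) = Σ W_h² (1 − n_h/N_h) s_h²/n_h, with W_h = N_h/N and N = 2200:
  stratum A: (1050/2200)²·(1 − 70/1050)·15.2²/70 = 0.701712
  stratum B: (150/2200)²·(1 − 31/150)·201.8²/31 = 4.84477
  stratum C: (775/2200)²·(1 − 132/775)·253.1²/132 = 49.9664
  stratum D: (225/2200)²·(1 − 51/225)·571.0²/51 = 51.7117
V_st = 107.224
V_srs = (1 − 284/2200)·133522.1/284 = 409.456
deff = V_st / V_srs = 107.224/409.456 = 0.2619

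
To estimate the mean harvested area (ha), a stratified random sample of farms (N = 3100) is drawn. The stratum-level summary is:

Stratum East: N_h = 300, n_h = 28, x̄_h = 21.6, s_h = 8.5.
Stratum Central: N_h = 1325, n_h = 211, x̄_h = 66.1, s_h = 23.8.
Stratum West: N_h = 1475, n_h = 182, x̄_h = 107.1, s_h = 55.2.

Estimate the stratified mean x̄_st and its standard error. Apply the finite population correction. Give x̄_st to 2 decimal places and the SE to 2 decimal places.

x̄_st ≈ 81.30, SE ≈ 1.94

x̄_st = Σ W_h x̄_h = (300·21.6 + 1325·66.1 + 1475·107.1)/3100 = 81.30161
V̂(x̄_st) = Σ W_h² (1 − n_h/N_h) s_h²/n_h, with W_h = N_h/N and N = 3100:
  stratum East: (300/3100)²·(1 − 28/300)·8.5²/28 = 0.0219102
  stratum Central: (1325/3100)²·(1 − 211/1325)·23.8²/211 = 0.412334
  stratum West: (1475/3100)²·(1 − 182/1475)·55.2²/182 = 3.32257
V̂(x̄_st) = 3.75681
SE(x̄_st) = √3.75681 = 1.93825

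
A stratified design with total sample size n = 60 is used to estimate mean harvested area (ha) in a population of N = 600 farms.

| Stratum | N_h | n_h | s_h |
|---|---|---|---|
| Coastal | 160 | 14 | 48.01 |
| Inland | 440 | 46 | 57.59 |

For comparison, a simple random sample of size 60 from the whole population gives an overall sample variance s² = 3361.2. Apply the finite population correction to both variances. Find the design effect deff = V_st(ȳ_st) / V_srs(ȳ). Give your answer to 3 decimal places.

deff ≈ 0.901

V̂(ȳ_st) = Σ W_h² (1 − n_h/N_h) s_h²/n_h, with W_h = N_h/N and N = 600:
  stratum Coastal: (160/600)²·(1 − 14/160)·48.01²/14 = 10.6833
  stratum Inland: (440/600)²·(1 − 46/440)·57.59²/46 = 34.7202
V_st = 45.4035
V_srs = (1 − 60/600)·3361.2/60 = 50.418
deff = V_st / V_srs = 45.4035/50.418 = 0.9005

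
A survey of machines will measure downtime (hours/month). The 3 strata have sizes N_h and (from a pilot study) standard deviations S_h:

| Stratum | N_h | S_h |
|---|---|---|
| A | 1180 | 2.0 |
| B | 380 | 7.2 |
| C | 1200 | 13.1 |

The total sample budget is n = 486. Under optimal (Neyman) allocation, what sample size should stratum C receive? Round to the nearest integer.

367

Neyman allocation: n_h = n · N_h S_h / Σ N_i S_i, with n = 486.
  stratum A: N_h·S_h = 1180·2.0 = 2360.00
  stratum B: N_h·S_h = 380·7.2 = 2736.00
  stratum C: N_h·S_h = 1200·13.1 = 15720.00
Σ N_h S_h = 20816.00
n for stratum C = 486·15720.00/20816.00 = 367.022 → 367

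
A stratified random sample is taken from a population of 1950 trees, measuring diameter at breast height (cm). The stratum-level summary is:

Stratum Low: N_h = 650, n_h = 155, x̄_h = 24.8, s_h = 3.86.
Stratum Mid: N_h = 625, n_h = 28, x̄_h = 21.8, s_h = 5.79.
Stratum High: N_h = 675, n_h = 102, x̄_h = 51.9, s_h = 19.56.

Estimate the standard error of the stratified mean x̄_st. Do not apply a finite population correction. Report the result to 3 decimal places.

V̂(x̄_st) = Σ W_h² s_h²/n_h, with W_h = N_h/N and N = 1950:
  stratum Low: (650/1950)²·3.86²/155 = 0.0106807
  stratum Mid: (625/1950)²·5.79²/28 = 0.122996
  stratum High: (675/1950)²·19.56²/102 = 0.449444
V̂(x̄_st) = 0.583121
SE(x̄_st) = √0.583121 = 0.763623

SE(x̄_st) ≈ 0.764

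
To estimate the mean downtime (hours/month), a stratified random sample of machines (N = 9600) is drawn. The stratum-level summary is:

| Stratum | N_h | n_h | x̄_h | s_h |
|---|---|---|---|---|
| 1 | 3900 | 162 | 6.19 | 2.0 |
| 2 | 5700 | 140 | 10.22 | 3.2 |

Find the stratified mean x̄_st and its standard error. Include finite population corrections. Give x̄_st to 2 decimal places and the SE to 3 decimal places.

x̄_st = Σ W_h x̄_h = (3900·6.19 + 5700·10.22)/9600 = 8.58281
V̂(x̄_st) = Σ W_h² (1 − n_h/N_h) s_h²/n_h, with W_h = N_h/N and N = 9600:
  stratum 1: (3900/9600)²·(1 − 162/3900)·2.0²/162 = 0.00390577
  stratum 2: (5700/9600)²·(1 − 140/5700)·3.2²/140 = 0.0251524
V̂(x̄_st) = 0.0290581
SE(x̄_st) = √0.0290581 = 0.170465

x̄_st ≈ 8.58, SE ≈ 0.170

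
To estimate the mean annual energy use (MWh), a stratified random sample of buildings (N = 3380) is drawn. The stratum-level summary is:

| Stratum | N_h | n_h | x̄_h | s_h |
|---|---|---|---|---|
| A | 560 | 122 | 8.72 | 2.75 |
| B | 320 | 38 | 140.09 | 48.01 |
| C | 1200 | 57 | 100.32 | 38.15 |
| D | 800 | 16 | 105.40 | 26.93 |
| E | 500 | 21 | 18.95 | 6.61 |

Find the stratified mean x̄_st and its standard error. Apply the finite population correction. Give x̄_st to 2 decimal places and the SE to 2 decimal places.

x̄_st ≈ 78.07, SE ≈ 2.47

x̄_st = Σ W_h x̄_h = (560·8.72 + 320·140.09 + 1200·100.32 + 800·105.40 + 500·18.95)/3380 = 78.07426
V̂(x̄_st) = Σ W_h² (1 − n_h/N_h) s_h²/n_h, with W_h = N_h/N and N = 3380:
  stratum A: (560/3380)²·(1 − 122/560)·2.75²/122 = 0.00133087
  stratum B: (320/3380)²·(1 − 38/320)·48.01²/38 = 0.479121
  stratum C: (1200/3380)²·(1 − 57/1200)·38.15²/57 = 3.06555
  stratum D: (800/3380)²·(1 − 16/800)·26.93²/16 = 2.48843
  stratum E: (500/3380)²·(1 − 21/500)·6.61²/21 = 0.043617
V̂(x̄_st) = 6.07805
SE(x̄_st) = √6.07805 = 2.46537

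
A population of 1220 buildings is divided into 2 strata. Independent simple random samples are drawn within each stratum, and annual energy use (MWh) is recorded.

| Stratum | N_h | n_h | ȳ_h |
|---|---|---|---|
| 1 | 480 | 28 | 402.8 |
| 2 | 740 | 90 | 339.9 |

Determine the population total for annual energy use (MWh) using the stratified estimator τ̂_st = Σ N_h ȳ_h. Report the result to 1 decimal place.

τ̂_st ≈ 444870.0

τ̂_st = Σ N_h ȳ_h = 480·402.8 + 740·339.9 = 444870.0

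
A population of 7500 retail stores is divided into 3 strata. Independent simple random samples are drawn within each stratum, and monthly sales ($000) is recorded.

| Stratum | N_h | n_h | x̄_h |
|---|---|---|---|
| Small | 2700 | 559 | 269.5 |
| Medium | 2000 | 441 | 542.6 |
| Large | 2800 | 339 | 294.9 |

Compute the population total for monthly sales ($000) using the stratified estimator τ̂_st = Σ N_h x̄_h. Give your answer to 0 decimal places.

τ̂_st ≈ 2638570

τ̂_st = Σ N_h x̄_h = 2700·269.5 + 2000·542.6 + 2800·294.9 = 2638570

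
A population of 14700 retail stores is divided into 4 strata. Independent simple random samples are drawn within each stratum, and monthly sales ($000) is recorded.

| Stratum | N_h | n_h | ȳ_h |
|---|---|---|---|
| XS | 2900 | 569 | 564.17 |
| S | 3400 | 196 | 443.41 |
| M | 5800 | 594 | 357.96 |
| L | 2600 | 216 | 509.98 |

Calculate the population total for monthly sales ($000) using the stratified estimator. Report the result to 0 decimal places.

τ̂_st ≈ 6545803

τ̂_st = Σ N_h ȳ_h = 2900·564.17 + 3400·443.41 + 5800·357.96 + 2600·509.98 = 6545803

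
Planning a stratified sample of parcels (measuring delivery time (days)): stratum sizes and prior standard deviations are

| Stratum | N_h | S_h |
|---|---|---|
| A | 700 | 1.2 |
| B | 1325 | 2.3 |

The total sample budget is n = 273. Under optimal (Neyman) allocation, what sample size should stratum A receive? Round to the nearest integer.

Neyman allocation: n_h = n · N_h S_h / Σ N_i S_i, with n = 273.
  stratum A: N_h·S_h = 700·1.2 = 840.00
  stratum B: N_h·S_h = 1325·2.3 = 3047.50
Σ N_h S_h = 3887.50
n for stratum A = 273·840.00/3887.50 = 58.989 → 59

59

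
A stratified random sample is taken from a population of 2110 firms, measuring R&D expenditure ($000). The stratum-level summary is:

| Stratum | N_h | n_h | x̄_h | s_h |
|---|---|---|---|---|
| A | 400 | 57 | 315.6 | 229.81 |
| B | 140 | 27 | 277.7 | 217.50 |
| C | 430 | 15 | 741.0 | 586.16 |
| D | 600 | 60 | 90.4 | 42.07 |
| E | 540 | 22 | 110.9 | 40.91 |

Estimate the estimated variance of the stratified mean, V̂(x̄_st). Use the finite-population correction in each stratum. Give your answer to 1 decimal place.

V̂(x̄_st) ≈ 959.8

V̂(x̄_st) = Σ W_h² (1 − n_h/N_h) s_h²/n_h, with W_h = N_h/N and N = 2110:
  stratum A: (400/2110)²·(1 − 57/400)·229.81²/57 = 28.553
  stratum B: (140/2110)²·(1 − 27/140)·217.50²/27 = 6.22582
  stratum C: (430/2110)²·(1 − 15/430)·586.16²/15 = 918.106
  stratum D: (600/2110)²·(1 − 60/600)·42.07²/60 = 2.14671
  stratum E: (540/2110)²·(1 − 22/540)·40.91²/22 = 4.77964
V̂(x̄_st) = 959.811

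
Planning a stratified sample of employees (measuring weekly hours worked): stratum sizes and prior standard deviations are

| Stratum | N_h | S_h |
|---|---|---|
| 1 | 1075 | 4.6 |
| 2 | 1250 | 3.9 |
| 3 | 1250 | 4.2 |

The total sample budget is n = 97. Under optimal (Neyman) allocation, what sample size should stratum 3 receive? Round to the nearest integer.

Neyman allocation: n_h = n · N_h S_h / Σ N_i S_i, with n = 97.
  stratum 1: N_h·S_h = 1075·4.6 = 4945.00
  stratum 2: N_h·S_h = 1250·3.9 = 4875.00
  stratum 3: N_h·S_h = 1250·4.2 = 5250.00
Σ N_h S_h = 15070.00
n for stratum 3 = 97·5250.00/15070.00 = 33.792 → 34

34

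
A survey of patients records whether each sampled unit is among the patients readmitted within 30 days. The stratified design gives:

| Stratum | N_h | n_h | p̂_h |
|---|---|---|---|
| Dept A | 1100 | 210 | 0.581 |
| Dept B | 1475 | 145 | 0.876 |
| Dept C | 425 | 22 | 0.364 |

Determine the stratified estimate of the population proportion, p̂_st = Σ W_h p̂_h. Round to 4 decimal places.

p̂_st ≈ 0.6953

N = 3000; stratum weights W_h = N_h/N.
p̂_st = Σ W_h p̂_h = (1100·0.581 + 1475·0.876 + 425·0.364)/3000 = 0.69530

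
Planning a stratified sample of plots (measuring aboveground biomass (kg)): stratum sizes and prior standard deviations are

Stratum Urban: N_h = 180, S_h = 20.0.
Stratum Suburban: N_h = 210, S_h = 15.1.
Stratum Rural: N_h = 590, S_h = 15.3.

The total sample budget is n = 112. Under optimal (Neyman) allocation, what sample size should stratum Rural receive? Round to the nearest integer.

64

Neyman allocation: n_h = n · N_h S_h / Σ N_i S_i, with n = 112.
  stratum Urban: N_h·S_h = 180·20.0 = 3600.00
  stratum Suburban: N_h·S_h = 210·15.1 = 3171.00
  stratum Rural: N_h·S_h = 590·15.3 = 9027.00
Σ N_h S_h = 15798.00
n for stratum Rural = 112·9027.00/15798.00 = 63.997 → 64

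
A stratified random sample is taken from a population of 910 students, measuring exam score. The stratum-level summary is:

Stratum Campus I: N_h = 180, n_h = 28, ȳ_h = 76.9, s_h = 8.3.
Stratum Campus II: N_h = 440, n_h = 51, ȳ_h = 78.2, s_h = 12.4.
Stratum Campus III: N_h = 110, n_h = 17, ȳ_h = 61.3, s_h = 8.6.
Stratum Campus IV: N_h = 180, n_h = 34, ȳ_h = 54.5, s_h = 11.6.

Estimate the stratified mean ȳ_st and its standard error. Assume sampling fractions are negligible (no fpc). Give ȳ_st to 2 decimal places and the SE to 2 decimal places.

ȳ_st ≈ 71.21, SE ≈ 1.01

ȳ_st = Σ W_h ȳ_h = (180·76.9 + 440·78.2 + 110·61.3 + 180·54.5)/910 = 71.21209
V̂(ȳ_st) = Σ W_h² s_h²/n_h, with W_h = N_h/N and N = 910:
  stratum Campus I: (180/910)²·8.3²/28 = 0.0962632
  stratum Campus II: (440/910)²·12.4²/51 = 0.704848
  stratum Campus III: (110/910)²·8.6²/17 = 0.0635698
  stratum Campus IV: (180/910)²·11.6²/34 = 0.154846
V̂(ȳ_st) = 1.01953
SE(ȳ_st) = √1.01953 = 1.00972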